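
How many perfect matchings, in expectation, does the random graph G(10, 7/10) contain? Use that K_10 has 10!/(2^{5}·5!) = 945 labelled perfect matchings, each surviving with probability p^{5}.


K_10 has 10!/(2^{5}·5!) = 945 labelled perfect matchings.
For each such perfect matching H, let X_H = 1 if all 5 edges of H are present in G. Then P[X_H = 1] = p^{5} = (7/10)^{5} = 16807/100000.
Summing the indicators: E[X] = Σ_H E[X_H] = 945 · p^{5} = 945 · 16807/100000 = 3176523/20000.
Numerically: E[X] ≈ 158.826.

E[X] = 945 · (7/10)^{5} = 3176523/20000 ≈ 158.826.


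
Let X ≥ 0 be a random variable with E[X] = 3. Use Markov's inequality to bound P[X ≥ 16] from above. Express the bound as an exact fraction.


μ = E[X] = 3, a = 16.
Markov: P[X ≥ 16] ≤ μ/a = (3)/16 = 3/16.
Numerically: ≈ 0.1875.
(Since a = 16 > μ = 3.0000, the bound 3/16 is < 1 and informative.)

P[X ≥ 16] ≤ 3/16 ≈ 0.1875.


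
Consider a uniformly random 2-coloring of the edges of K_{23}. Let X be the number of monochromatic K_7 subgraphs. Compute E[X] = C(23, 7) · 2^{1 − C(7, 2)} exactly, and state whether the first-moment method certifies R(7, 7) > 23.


E[X] = C(23, 7) · 2^{1 − 21} = 245157 · 2^{−20} = 245157/1048576.
As a reduced fraction: E[X] = 245157/1048576 ≈ 0.233800.
Is E[X] < 1? YES.
Since E[X] < 1, there exists a 2-coloring of K_{23} with no monochromatic K_7; hence R(7, 7) > 23.

E[X] = 245157/1048576 ≈ 0.233800; E[X] < 1, so R(7, 7) > 23.


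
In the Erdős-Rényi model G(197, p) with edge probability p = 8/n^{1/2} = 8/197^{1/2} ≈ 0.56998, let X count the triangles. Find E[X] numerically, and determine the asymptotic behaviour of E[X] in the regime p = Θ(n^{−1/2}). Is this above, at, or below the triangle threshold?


Number of potential triangles: C(197, 3) = 1254890.
Each occurs with probability p³ ≈ (0.56998)³ ≈ 1.8517000e-01.
By linearity: E[X] = C(197, 3)·p³ ≈ 1254890 · 1.8517000e-01 ≈ 232367.97871.
Since α = 1/2 < 1, p = c/n^{1/2} ≫ 1/n is above the triangle threshold p ~ 1/n. Asymptotically E[X] ~ (c³/6)·n^{3(1−α)} = (8³/6)·n^{1.5} → ∞; triangles are abundant w.h.p.

E[X] ≈ 232367.97871; in regime p = Θ(1/n^{1/2}) E[X] diverges (above the triangle threshold p ~ 1/n).


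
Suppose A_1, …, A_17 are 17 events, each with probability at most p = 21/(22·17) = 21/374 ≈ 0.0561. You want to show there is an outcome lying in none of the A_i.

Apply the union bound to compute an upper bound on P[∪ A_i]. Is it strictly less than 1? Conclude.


Union bound: P[∪_{i=1}^{17} A_i] ≤ Σ_i P[A_i] ≤ 17·p = 17·(21/374) = 21/22.
Numerically: 21/22 ≈ 0.9545.
Is 21/22 < 1? YES.
Since P[∪ A_i] ≤ 21/22 < 1, the complement has P[∩ A_i^c] ≥ 1 − 21/22 = 1/22 > 0, so some outcome avoids every A_i.

17·p = 21/22 ≈ 0.9545; existence CERTIFIED by the union bound.


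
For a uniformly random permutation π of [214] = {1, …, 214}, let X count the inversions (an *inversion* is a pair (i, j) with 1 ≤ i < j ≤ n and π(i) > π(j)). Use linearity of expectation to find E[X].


Write X = Σ X_I over the C(214, 2) = 22791 pairs i < j, with X_I the indicator of one inversion.
There are 22791 indicators.
For each fixed pair i < j, the values π(i) and π(j) are two distinct elements of {1, …, 214} in uniformly random order; by symmetry P[π(i) > π(j)] = 1/2.
By linearity: E[X] = 22791 · (1/2) = C(214, 2) · (1/2) = 22791/2 = 22791/2 ≈ 11395.50000.

E[X] = 22791/2 = 11395.50000.


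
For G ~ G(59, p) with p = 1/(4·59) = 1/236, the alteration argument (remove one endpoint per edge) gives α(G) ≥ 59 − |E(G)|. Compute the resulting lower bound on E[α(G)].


E[|E(G)|] = C(59, 2)·p = 1711 · (1/236) = 29/4.
E[α(G)] ≥ n − E[|E(G)|] = 59 − 29/4 = 207/4.
Numerically: ≈ 51.7500.
(This is only a lower bound; the true E[α(G)] may be larger.)

E[α(G)] ≥ 207/4 ≈ 51.7500.


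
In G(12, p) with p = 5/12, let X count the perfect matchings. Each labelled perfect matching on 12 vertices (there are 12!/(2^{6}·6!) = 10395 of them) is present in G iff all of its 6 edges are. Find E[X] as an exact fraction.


K_12 has 12!/(2^{6}·6!) = 10395 labelled perfect matchings.
For each such perfect matching H, let X_H = 1 if all 6 edges of H are present in G. Then P[X_H = 1] = p^{6} = (5/12)^{6} = 15625/2985984.
By linearity: E[X] = Σ_H E[X_H] = 10395 · p^{6} = 10395 · 15625/2985984 = 6015625/110592.
Numerically: E[X] ≈ 54.39.

E[X] = 10395 · (5/12)^{6} = 6015625/110592 ≈ 54.39.


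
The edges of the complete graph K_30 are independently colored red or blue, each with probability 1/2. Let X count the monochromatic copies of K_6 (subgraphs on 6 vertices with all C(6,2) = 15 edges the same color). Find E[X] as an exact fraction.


Let X = Σ_S X_S over the C(30, 6) = 593775 subsets S of size 6, where X_S = 1 if the K_6 on S is monochromatic.
For a fixed S, the K_6 on S has C(6, 2) = 15 edges. P[all 15 edges red] = (1/2)^15, and likewise for blue, so P[monochromatic] = 2·(1/2)^15 = 2^{1 − 15} = 1/16384.
Summing: E[X] = C(30, 6) · 2^{1 − 15} = 593775 · 1/16384 = 593775/16384.
Numerically: E[X] ≈ 36.241.

E[X] = C(30,6)·2^(1−C(6,2)) = 593775/16384 ≈ 36.241.


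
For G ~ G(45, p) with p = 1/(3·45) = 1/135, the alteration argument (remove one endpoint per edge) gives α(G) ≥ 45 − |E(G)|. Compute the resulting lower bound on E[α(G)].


E[|E(G)|] = C(45, 2)·p = 990 · (1/135) = 22/3.
E[α(G)] ≥ n − E[|E(G)|] = 45 − 22/3 = 113/3.
Numerically: ≈ 37.666667.
(This is only a lower bound; the true E[α(G)] may be larger.)

E[α(G)] ≥ 113/3 ≈ 37.666667.


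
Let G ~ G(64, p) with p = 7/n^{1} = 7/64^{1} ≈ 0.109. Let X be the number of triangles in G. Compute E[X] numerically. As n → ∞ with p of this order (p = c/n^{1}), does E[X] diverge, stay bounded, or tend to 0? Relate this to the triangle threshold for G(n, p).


Number of potential triangles: C(64, 3) = 41664.
Each occurs with probability p³ ≈ (0.109)³ ≈ 1.30844e-03.
By linearity: E[X] = C(64, 3)·p³ ≈ 41664 · 1.30844e-03 ≈ 54.515.
Here α = 1, so p = 7/n is exactly at the triangle threshold p ~ 1/n. Asymptotically E[X] → c³/6 = 7³/6 = 343/6 ≈ 57.167, a bounded constant. In this regime the triangle count is asymptotically Poisson(c³/6).

E[X] ≈ 54.515; in regime p = Θ(1/n^{1}) E[X] stays bounded (at the triangle threshold p ~ 1/n).


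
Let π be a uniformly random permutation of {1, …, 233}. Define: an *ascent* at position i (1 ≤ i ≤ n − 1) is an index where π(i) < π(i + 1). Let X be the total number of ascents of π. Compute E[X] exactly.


Write X = Σ X_I over i = 1, …, 232, with X_I the indicator of one ascent.
There are 232 indicators.
For each fixed i, the pair (π(i), π(i+1)) is a uniformly random ordered pair of distinct values from {1, …, 233}; by symmetry P[π(i) < π(i+1)] = 1/2.
By linearity: E[X] = 232 · (1/2) = (233 − 1) · (1/2) = 116 ≈ 116.0000.

E[X] = 116 = 116.0000.


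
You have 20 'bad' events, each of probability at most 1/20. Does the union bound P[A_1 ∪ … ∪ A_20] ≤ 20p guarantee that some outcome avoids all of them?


Union bound: P[∪_{i=1}^{20} A_i] ≤ Σ_i P[A_i] ≤ 20·p = 20·(1/20) = 1.
Numerically: 1 ≈ 1.00000.
Is 1 < 1? NO.
Since the bound 1 is ≥ 1, the union bound is uninformative here; it does NOT by itself certify existence.

20·p = 1 ≈ 1.00000; existence NOT certified by the union bound.


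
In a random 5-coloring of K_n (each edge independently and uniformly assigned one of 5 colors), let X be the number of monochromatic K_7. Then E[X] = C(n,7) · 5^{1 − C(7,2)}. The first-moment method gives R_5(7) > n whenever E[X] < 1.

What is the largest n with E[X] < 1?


We need C(n, 7) · 5^{1 − 21} < 1, i.e. C(n, 7) < 5^{21 − 1} = 95367431640625.
Check values of n near the boundary:
  n = 337: C(337, 7) = 91989916924632; 91989916924632 < 95367431640625? YES
  n = 338: C(338, 7) = 93935323022736; 93935323022736 < 95367431640625? YES
  n = 339: C(339, 7) = 95915887062372; 95915887062372 < 95367431640625? NO
  n = 340: C(340, 7) = 97932136940560; 97932136940560 < 95367431640625? NO
  n = 341: C(341, 7) = 99984606876440; 99984606876440 < 95367431640625? NO
The largest n with C(n, 7) < 95367431640625 is n = 338 (where E[X] = 93935323022736/95367431640625 ≈ 0.98498). Hence R_5(7) > 338, i.e. R_5(7) ≥ 339.

Largest n = 338; hence R_5(7) > 338.


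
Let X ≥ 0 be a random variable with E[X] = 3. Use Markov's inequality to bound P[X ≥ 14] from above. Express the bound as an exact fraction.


μ = E[X] = 3, a = 14.
Markov: P[X ≥ 14] ≤ μ/a = (3)/14 = 3/14.
Numerically: ≈ 0.21429.
(Since a = 14 > μ = 3.00000, the bound 3/14 is < 1 and informative.)

P[X ≥ 14] ≤ 3/14 ≈ 0.21429.


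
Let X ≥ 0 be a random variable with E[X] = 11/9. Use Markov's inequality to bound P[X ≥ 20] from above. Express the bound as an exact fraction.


μ = E[X] = 11/9, a = 20.
Markov: P[X ≥ 20] ≤ μ/a = (11/9)/20 = 11/180.
Numerically: ≈ 0.061.
(Since a = 20 > μ = 1.222, the bound 11/180 is < 1 and informative.)

P[X ≥ 20] ≤ 11/180 ≈ 0.061.


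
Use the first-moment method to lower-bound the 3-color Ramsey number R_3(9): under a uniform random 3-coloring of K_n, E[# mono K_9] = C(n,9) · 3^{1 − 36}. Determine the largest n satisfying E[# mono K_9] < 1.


We need C(n, 9) · 3^{1 − 36} < 1, i.e. C(n, 9) < 3^{36 − 1} = 50031545098999707.
Check values of n near the boundary:
  n = 298: C(298, 9) = 45207677551849890; 45207677551849890 < 50031545098999707? YES
  n = 299: C(299, 9) = 46610674441390059; 46610674441390059 < 50031545098999707? YES
  n = 300: C(300, 9) = 48052241692154700; 48052241692154700 < 50031545098999707? YES
  n = 301: C(301, 9) = 49533303936090975; 49533303936090975 < 50031545098999707? YES
  n = 302: C(302, 9) = 51054804739588650; 51054804739588650 < 50031545098999707? NO
  n = 303: C(303, 9) = 52617706925494425; 52617706925494425 < 50031545098999707? NO
  n = 304: C(304, 9) = 54222992899492560; 54222992899492560 < 50031545098999707? NO
The largest n with C(n, 9) < 50031545098999707 is n = 301 (where E[X] = 16511101312030325/16677181699666569 ≈ 0.9900415). Hence R_3(9) > 301, i.e. R_3(9) ≥ 302.

Largest n = 301; hence R_3(9) > 301.


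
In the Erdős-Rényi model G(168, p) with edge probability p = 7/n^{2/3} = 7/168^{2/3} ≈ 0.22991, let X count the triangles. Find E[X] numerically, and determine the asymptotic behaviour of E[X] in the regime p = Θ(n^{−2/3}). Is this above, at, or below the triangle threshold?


Number of potential triangles: C(168, 3) = 776216.
Each occurs with probability p³ ≈ (0.22991)³ ≈ 1.2152778e-02.
By linearity: E[X] = C(168, 3)·p³ ≈ 776216 · 1.2152778e-02 ≈ 9433.18056.
Since α = 2/3 < 1, p = c/n^{2/3} ≫ 1/n is above the triangle threshold p ~ 1/n. Asymptotically E[X] ~ (c³/6)·n^{3(1−α)} = (7³/6)·n^{1} → ∞; triangles are abundant w.h.p.

E[X] ≈ 9433.18056; in regime p = Θ(1/n^{2/3}) E[X] diverges (above the triangle threshold p ~ 1/n).


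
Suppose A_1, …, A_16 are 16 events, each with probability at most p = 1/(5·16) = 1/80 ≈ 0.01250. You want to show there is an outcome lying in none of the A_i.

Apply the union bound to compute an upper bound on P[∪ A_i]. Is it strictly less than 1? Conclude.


Union bound: P[∪_{i=1}^{16} A_i] ≤ Σ_i P[A_i] ≤ 16·p = 16·(1/80) = 1/5.
Numerically: 1/5 ≈ 0.20000.
Is 1/5 < 1? YES.
Since P[∪ A_i] ≤ 1/5 < 1, the complement has P[∩ A_i^c] ≥ 1 − 1/5 = 4/5 > 0, so some outcome avoids every A_i.

16·p = 1/5 ≈ 0.20000; existence CERTIFIED by the union bound.


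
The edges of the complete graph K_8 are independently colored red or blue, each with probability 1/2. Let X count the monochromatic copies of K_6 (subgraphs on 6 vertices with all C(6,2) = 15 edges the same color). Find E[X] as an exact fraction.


Let X = Σ_S X_S over the C(8, 6) = 28 subsets S of size 6, where X_S = 1 if the K_6 on S is monochromatic.
For a fixed S, the K_6 on S has C(6, 2) = 15 edges. P[all 15 edges red] = (1/2)^15, and likewise for blue, so P[monochromatic] = 2·(1/2)^15 = 2^{1 − 15} = 1/16384.
Summing: E[X] = C(8, 6) · 2^{1 − 15} = 28 · 1/16384 = 7/4096.
Numerically: E[X] ≈ 0.002.

E[X] = C(8,6)·2^(1−C(6,2)) = 7/4096 ≈ 0.002.


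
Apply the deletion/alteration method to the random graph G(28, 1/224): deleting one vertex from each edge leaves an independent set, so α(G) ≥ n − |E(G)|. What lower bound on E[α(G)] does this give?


E[|E(G)|] = C(28, 2)·p = 378 · (1/224) = 27/16.
E[α(G)] ≥ n − E[|E(G)|] = 28 − 27/16 = 421/16.
Numerically: ≈ 26.3125.
(This is only a lower bound; the true E[α(G)] may be larger.)

E[α(G)] ≥ 421/16 ≈ 26.3125.


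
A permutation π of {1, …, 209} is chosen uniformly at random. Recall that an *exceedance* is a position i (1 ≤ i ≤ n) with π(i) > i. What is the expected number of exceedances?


Write X = Σ_{i=1}^{209} X_i, where X_i = 1_{π(i) > i}.
For each fixed i, π(i) is uniform over {1, …, 209} (marginal of a uniform permutation), so P[π(i) > i] = (n − i)/n. Summing: Σ_{i=1}^{209} (n − i)/n = (0 + 1 + … + 208)/209 = 209(209 − 1)/(2·209) = (209 − 1)/2.
Hence E[X] = Σ_{i=1}^{209} (209 − i)/209 = 104 ≈ 104.000.

E[X] = 104 = 104.000.


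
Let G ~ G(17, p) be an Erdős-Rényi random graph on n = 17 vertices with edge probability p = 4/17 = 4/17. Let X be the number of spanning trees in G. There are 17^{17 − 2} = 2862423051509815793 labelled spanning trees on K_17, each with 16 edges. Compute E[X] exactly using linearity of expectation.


K_17 has 17^{17 − 2} = 2862423051509815793 labelled spanning trees.
For each such spanning tree H, let X_H = 1 if all 16 edges of H are present in G. Then P[X_H = 1] = p^{16} = (4/17)^{16} = 4294967296/48661191875666868481.
By linearity of expectation: E[X] = Σ_H E[X_H] = 2862423051509815793 · p^{16} = 2862423051509815793 · 4294967296/48661191875666868481 = 4294967296/17.
Numerically: E[X] ≈ 2.526e+08.

E[X] = 2862423051509815793 · (4/17)^{16} = 4294967296/17 ≈ 2.526e+08.


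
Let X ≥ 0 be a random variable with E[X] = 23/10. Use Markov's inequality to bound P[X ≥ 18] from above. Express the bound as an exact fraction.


μ = E[X] = 23/10, a = 18.
Markov: P[X ≥ 18] ≤ μ/a = (23/10)/18 = 23/180.
Numerically: ≈ 0.1278.
(Since a = 18 > μ = 2.3000, the bound 23/180 is < 1 and informative.)

P[X ≥ 18] ≤ 23/180 ≈ 0.1278.


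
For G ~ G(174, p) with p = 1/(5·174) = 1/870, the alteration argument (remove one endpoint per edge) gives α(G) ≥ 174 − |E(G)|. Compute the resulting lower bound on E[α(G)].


E[|E(G)|] = C(174, 2)·p = 15051 · (1/870) = 173/10.
E[α(G)] ≥ n − E[|E(G)|] = 174 − 173/10 = 1567/10.
Numerically: ≈ 156.7000.
(This is only a lower bound; the true E[α(G)] may be larger.)

E[α(G)] ≥ 1567/10 ≈ 156.7000.


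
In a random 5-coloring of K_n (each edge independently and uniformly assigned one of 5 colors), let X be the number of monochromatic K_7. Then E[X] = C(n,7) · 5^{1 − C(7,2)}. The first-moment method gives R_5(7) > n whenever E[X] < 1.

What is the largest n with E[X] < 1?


We need C(n, 7) · 5^{1 − 21} < 1, i.e. C(n, 7) < 5^{21 − 1} = 95367431640625.
Check values of n near the boundary:
  n = 337: C(337, 7) = 91989916924632; 91989916924632 < 95367431640625? YES
  n = 338: C(338, 7) = 93935323022736; 93935323022736 < 95367431640625? YES
  n = 339: C(339, 7) = 95915887062372; 95915887062372 < 95367431640625? NO
The largest n with C(n, 7) < 95367431640625 is n = 338 (where E[X] = 93935323022736/95367431640625 ≈ 0.9849833). Hence R_5(7) > 338, i.e. R_5(7) ≥ 339.

Largest n = 338; hence R_5(7) > 338.


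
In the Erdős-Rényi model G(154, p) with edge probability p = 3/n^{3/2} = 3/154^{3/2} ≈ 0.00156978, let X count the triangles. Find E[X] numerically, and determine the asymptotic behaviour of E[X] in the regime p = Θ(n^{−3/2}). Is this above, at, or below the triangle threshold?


Number of potential triangles: C(154, 3) = 596904.
Each occurs with probability p³ ≈ (0.00156978)³ ≈ 3.86830332e-09.
By linearity: E[X] = C(154, 3)·p³ ≈ 596904 · 3.86830332e-09 ≈ 0.002309.
Since α = 3/2 > 1, p = c/n^{3/2} = o(1/n) is below the triangle threshold p ~ 1/n. Asymptotically E[X] ~ (c³/6)·n^{3(1−α)} = (3³/6)·n^{-1.5} → 0, so by Markov's inequality G has no triangles w.h.p.

E[X] ≈ 0.002309; in regime p = Θ(1/n^{3/2}) E[X] tends to 0 (below the triangle threshold p ~ 1/n).


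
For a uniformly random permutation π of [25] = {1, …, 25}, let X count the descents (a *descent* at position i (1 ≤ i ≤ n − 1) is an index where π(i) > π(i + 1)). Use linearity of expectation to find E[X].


Write X = Σ X_I over i = 1, …, 24, with X_I the indicator of one descent.
There are 24 indicators.
For each fixed i, the pair (π(i), π(i+1)) is a uniformly random ordered pair of distinct values from {1, …, 25}; by symmetry P[π(i) > π(i+1)] = 1/2.
By linearity: E[X] = 24 · (1/2) = (25 − 1) · (1/2) = 12 ≈ 12.000.

E[X] = 12 = 12.000.


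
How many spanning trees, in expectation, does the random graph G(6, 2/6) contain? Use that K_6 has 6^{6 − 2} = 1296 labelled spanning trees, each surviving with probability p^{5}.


K_6 has 6^{6 − 2} = 1296 labelled spanning trees.
For each such spanning tree H, let X_H = 1 if all 5 edges of H are present in G. Then P[X_H = 1] = p^{5} = (1/3)^{5} = 1/243.
Summing the indicators: E[X] = Σ_H E[X_H] = 1296 · p^{5} = 1296 · 1/243 = 16/3.
Numerically: E[X] ≈ 5.3333.

E[X] = 1296 · (1/3)^{5} = 16/3 ≈ 5.3333.


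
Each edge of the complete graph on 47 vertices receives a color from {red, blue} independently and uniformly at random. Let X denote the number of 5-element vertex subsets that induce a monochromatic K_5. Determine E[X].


Let X = Σ_S X_S over the C(47, 5) = 1533939 subsets S of size 5, where X_S = 1 if the K_5 on S is monochromatic.
For a fixed S, the K_5 on S has C(5, 2) = 10 edges. P[all 10 edges red] = (1/2)^10, and likewise for blue, so P[monochromatic] = 2·(1/2)^10 = 2^{1 − 10} = 1/512.
By linearity: E[X] = C(47, 5) · 2^{1 − 10} = 1533939 · 1/512 = 1533939/512.
Numerically: E[X] ≈ 2995.97461.

E[X] = C(47,5)·2^(1−C(5,2)) = 1533939/512 ≈ 2995.97461.


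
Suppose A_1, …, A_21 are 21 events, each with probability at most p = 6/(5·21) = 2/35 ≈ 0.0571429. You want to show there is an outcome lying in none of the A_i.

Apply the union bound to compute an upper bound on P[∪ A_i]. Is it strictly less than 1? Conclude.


Union bound: P[∪_{i=1}^{21} A_i] ≤ Σ_i P[A_i] ≤ 21·p = 21·(2/35) = 6/5.
Numerically: 6/5 ≈ 1.2000000.
Is 6/5 < 1? NO.
Since the bound 6/5 is ≥ 1, the union bound is uninformative here; it does NOT by itself certify existence.

21·p = 6/5 ≈ 1.2000000; existence NOT certified by the union bound.


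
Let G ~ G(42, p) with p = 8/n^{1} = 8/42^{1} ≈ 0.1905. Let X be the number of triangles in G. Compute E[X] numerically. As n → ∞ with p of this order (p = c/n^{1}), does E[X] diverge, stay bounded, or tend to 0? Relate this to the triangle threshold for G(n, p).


Number of potential triangles: C(42, 3) = 11480.
Each occurs with probability p³ ≈ (0.1905)³ ≈ 6.910701e-03.
By linearity: E[X] = C(42, 3)·p³ ≈ 11480 · 6.910701e-03 ≈ 79.3348.
Here α = 1, so p = 8/n is exactly at the triangle threshold p ~ 1/n. Asymptotically E[X] → c³/6 = 8³/6 = 256/3 ≈ 85.3333, a bounded constant. In this regime the triangle count is asymptotically Poisson(c³/6).

E[X] ≈ 79.3348; in regime p = Θ(1/n^{1}) E[X] stays bounded (at the triangle threshold p ~ 1/n).


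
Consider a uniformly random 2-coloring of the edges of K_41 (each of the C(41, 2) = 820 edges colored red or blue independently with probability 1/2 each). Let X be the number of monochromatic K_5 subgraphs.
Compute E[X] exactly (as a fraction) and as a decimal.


Let X = Σ_S X_S over the C(41, 5) = 749398 subsets S of size 5, where X_S = 1 if the K_5 on S is monochromatic.
For a fixed S, the K_5 on S has C(5, 2) = 10 edges. P[all 10 edges red] = (1/2)^10, and likewise for blue, so P[monochromatic] = 2·(1/2)^10 = 2^{1 − 10} = 1/512.
By linearity of expectation: E[X] = C(41, 5) · 2^{1 − 10} = 749398 · 1/512 = 374699/256.
Numerically: E[X] ≈ 1463.66797.

E[X] = C(41,5)·2^(1−C(5,2)) = 374699/256 ≈ 1463.66797.


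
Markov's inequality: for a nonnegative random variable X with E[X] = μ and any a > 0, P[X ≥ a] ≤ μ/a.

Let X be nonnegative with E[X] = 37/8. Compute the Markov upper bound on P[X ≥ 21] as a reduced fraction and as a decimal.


μ = E[X] = 37/8, a = 21.
Markov: P[X ≥ 21] ≤ μ/a = (37/8)/21 = 37/168.
Numerically: ≈ 0.220238.
(Since a = 21 > μ = 4.625000, the bound 37/168 is < 1 and informative.)

P[X ≥ 21] ≤ 37/168 ≈ 0.220238.


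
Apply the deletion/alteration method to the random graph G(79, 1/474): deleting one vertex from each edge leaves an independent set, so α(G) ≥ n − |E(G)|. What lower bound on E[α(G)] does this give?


E[|E(G)|] = C(79, 2)·p = 3081 · (1/474) = 13/2.
E[α(G)] ≥ n − E[|E(G)|] = 79 − 13/2 = 145/2.
Numerically: ≈ 72.500000.
(This is only a lower bound; the true E[α(G)] may be larger.)

E[α(G)] ≥ 145/2 ≈ 72.500000.


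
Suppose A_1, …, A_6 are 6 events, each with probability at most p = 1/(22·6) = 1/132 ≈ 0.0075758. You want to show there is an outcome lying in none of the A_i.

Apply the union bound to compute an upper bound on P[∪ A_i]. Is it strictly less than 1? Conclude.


Union bound: P[∪_{i=1}^{6} A_i] ≤ Σ_i P[A_i] ≤ 6·p = 6·(1/132) = 1/22.
Numerically: 1/22 ≈ 0.0454545.
Is 1/22 < 1? YES.
Since P[∪ A_i] ≤ 1/22 < 1, the complement has P[∩ A_i^c] ≥ 1 − 1/22 = 21/22 > 0, so some outcome avoids every A_i.

6·p = 1/22 ≈ 0.0454545; existence CERTIFIED by the union bound.


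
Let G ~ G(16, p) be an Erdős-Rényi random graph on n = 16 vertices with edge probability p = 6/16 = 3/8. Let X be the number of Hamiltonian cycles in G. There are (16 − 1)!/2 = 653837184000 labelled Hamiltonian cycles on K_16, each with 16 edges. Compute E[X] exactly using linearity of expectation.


K_16 has (16 − 1)!/2 = 653837184000 labelled Hamiltonian cycles.
For each such Hamiltonian cycle H, let X_H = 1 if all 16 edges of H are present in G. Then P[X_H = 1] = p^{16} = (3/8)^{16} = 43046721/281474976710656.
Summing the indicators: E[X] = Σ_H E[X_H] = 653837184000 · p^{16} = 653837184000 · 43046721/281474976710656 = 27485885585032875/274877906944.
Numerically: E[X] ≈ 9.999e+04.

E[X] = 653837184000 · (3/8)^{16} = 27485885585032875/274877906944 ≈ 9.999e+04.


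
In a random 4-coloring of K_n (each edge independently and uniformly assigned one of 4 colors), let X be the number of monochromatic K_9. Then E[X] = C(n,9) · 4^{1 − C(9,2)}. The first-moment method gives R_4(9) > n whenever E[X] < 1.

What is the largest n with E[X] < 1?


We need C(n, 9) · 4^{1 − 36} < 1, i.e. C(n, 9) < 4^{36 − 1} = 1180591620717411303424.
Check values of n near the boundary:
  n = 909: C(909, 9) = 1122169012923711463931; 1122169012923711463931 < 1180591620717411303424? YES
  n = 910: C(910, 9) = 1133378248346922788210; 1133378248346922788210 < 1180591620717411303424? YES
  n = 911: C(911, 9) = 1144686900492291197405; 1144686900492291197405 < 1180591620717411303424? YES
  n = 912: C(912, 9) = 1156095740032081475120; 1156095740032081475120 < 1180591620717411303424? YES
  n = 913: C(913, 9) = 1167605542753639808390; 1167605542753639808390 < 1180591620717411303424? YES
  n = 914: C(914, 9) = 1179217089587653905932; 1179217089587653905932 < 1180591620717411303424? YES
  n = 915: C(915, 9) = 1190931166636537885130; 1190931166636537885130 < 1180591620717411303424? NO
  n = 916: C(916, 9) = 1202748565202942340440; 1202748565202942340440 < 1180591620717411303424? NO
The largest n with C(n, 9) < 1180591620717411303424 is n = 914 (where E[X] = 294804272396913476483/295147905179352825856 ≈ 0.998836). Hence R_4(9) > 914, i.e. R_4(9) ≥ 915.

Largest n = 914; hence R_4(9) > 914.


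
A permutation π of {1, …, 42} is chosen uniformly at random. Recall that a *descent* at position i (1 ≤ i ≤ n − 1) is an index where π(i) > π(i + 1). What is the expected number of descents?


Write X = Σ X_I over i = 1, …, 41, with X_I the indicator of one descent.
There are 41 indicators.
For each fixed i, the pair (π(i), π(i+1)) is a uniformly random ordered pair of distinct values from {1, …, 42}; by symmetry P[π(i) > π(i+1)] = 1/2.
By linearity: E[X] = 41 · (1/2) = (42 − 1) · (1/2) = 41/2 ≈ 20.5000.

E[X] = 41/2 = 20.5000.


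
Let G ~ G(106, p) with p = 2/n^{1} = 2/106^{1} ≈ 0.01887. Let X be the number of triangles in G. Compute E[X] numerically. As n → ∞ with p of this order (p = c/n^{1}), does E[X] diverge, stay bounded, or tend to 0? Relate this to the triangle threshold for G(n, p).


Number of potential triangles: C(106, 3) = 192920.
Each occurs with probability p³ ≈ (0.01887)³ ≈ 6.716954e-06.
By linearity: E[X] = C(106, 3)·p³ ≈ 192920 · 6.716954e-06 ≈ 1.2958.
Here α = 1, so p = 2/n is exactly at the triangle threshold p ~ 1/n. Asymptotically E[X] → c³/6 = 2³/6 = 4/3 ≈ 1.3333, a bounded constant. In this regime the triangle count is asymptotically Poisson(c³/6).

E[X] ≈ 1.2958; in regime p = Θ(1/n^{1}) E[X] stays bounded (at the triangle threshold p ~ 1/n).


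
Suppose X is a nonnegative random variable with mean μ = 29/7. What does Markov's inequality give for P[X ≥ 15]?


μ = E[X] = 29/7, a = 15.
Markov: P[X ≥ 15] ≤ μ/a = (29/7)/15 = 29/105.
Numerically: ≈ 0.276.
(Since a = 15 > μ = 4.143, the bound 29/105 is < 1 and informative.)

P[X ≥ 15] ≤ 29/105 ≈ 0.276.


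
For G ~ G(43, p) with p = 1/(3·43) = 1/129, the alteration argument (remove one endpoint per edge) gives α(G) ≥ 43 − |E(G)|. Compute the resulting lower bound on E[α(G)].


E[|E(G)|] = C(43, 2)·p = 903 · (1/129) = 7.
E[α(G)] ≥ n − E[|E(G)|] = 43 − 7 = 36.
Numerically: ≈ 36.00000.
(This is only a lower bound; the true E[α(G)] may be larger.)

E[α(G)] ≥ 36 ≈ 36.00000.


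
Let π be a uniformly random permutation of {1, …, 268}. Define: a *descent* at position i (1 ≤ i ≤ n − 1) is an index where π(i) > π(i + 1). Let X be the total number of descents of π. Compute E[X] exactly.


Write X = Σ X_I over i = 1, …, 267, with X_I the indicator of one descent.
There are 267 indicators.
For each fixed i, the pair (π(i), π(i+1)) is a uniformly random ordered pair of distinct values from {1, …, 268}; by symmetry P[π(i) > π(i+1)] = 1/2.
By linearity: E[X] = 267 · (1/2) = (268 − 1) · (1/2) = 267/2 ≈ 133.500000.

E[X] = 267/2 = 133.500000.


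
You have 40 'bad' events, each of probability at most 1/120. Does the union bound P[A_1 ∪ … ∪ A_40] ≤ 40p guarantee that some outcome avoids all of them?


Union bound: P[∪_{i=1}^{40} A_i] ≤ Σ_i P[A_i] ≤ 40·p = 40·(1/120) = 1/3.
Numerically: 1/3 ≈ 0.333333.
Is 1/3 < 1? YES.
Since P[∪ A_i] ≤ 1/3 < 1, the complement has P[∩ A_i^c] ≥ 1 − 1/3 = 2/3 > 0, so some outcome avoids every A_i.

40·p = 1/3 ≈ 0.333333; existence CERTIFIED by the union bound.


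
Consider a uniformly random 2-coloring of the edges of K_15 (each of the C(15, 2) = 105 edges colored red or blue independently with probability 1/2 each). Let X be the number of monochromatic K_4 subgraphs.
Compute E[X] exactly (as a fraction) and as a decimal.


Let X = Σ_S X_S over the C(15, 4) = 1365 subsets S of size 4, where X_S = 1 if the K_4 on S is monochromatic.
For a fixed S, the K_4 on S has C(4, 2) = 6 edges. P[all 6 edges red] = (1/2)^6, and likewise for blue, so P[monochromatic] = 2·(1/2)^6 = 2^{1 − 6} = 1/32.
By linearity: E[X] = C(15, 4) · 2^{1 − 6} = 1365 · 1/32 = 1365/32.
Numerically: E[X] ≈ 42.6562.

E[X] = C(15,4)·2^(1−C(4,2)) = 1365/32 ≈ 42.6562.


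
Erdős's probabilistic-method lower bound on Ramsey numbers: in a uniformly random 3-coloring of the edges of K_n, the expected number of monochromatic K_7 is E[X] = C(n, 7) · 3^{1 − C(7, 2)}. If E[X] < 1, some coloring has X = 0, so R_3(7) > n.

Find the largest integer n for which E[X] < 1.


We need C(n, 7) · 3^{1 − 21} < 1, i.e. C(n, 7) < 3^{21 − 1} = 3486784401.
Check values of n near the boundary:
  n = 76: C(76, 7) = 2186189400; 2186189400 < 3486784401? YES
  n = 77: C(77, 7) = 2404808340; 2404808340 < 3486784401? YES
  n = 78: C(78, 7) = 2641902120; 2641902120 < 3486784401? YES
  n = 79: C(79, 7) = 2898753715; 2898753715 < 3486784401? YES
  n = 80: C(80, 7) = 3176716400; 3176716400 < 3486784401? YES
  n = 81: C(81, 7) = 3477216600; 3477216600 < 3486784401? YES
  n = 82: C(82, 7) = 3801756816; 3801756816 < 3486784401? NO
  n = 83: C(83, 7) = 4151918628; 4151918628 < 3486784401? NO
  n = 84: C(84, 7) = 4529365776; 4529365776 < 3486784401? NO
The largest n with C(n, 7) < 3486784401 is n = 81 (where E[X] = 42928600/43046721 ≈ 0.997256). Hence R_3(7) > 81, i.e. R_3(7) ≥ 82.

Largest n = 81; hence R_3(7) > 81.


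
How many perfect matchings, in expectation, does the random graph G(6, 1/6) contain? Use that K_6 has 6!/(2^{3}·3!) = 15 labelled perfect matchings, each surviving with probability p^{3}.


K_6 has 6!/(2^{3}·3!) = 15 labelled perfect matchings.
For each such perfect matching H, let X_H = 1 if all 3 edges of H are present in G. Then P[X_H = 1] = p^{3} = (1/6)^{3} = 1/216.
Summing the indicators: E[X] = Σ_H E[X_H] = 15 · p^{3} = 15 · 1/216 = 5/72.
Numerically: E[X] ≈ 0.069444.

E[X] = 15 · (1/6)^{3} = 5/72 ≈ 0.069444.


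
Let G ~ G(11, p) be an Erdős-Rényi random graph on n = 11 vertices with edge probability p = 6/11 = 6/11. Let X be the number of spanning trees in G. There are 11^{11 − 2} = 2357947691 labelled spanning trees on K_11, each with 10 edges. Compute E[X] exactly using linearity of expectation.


K_11 has 11^{11 − 2} = 2357947691 labelled spanning trees.
For each such spanning tree H, let X_H = 1 if all 10 edges of H are present in G. Then P[X_H = 1] = p^{10} = (6/11)^{10} = 60466176/25937424601.
By linearity: E[X] = Σ_H E[X_H] = 2357947691 · p^{10} = 2357947691 · 60466176/25937424601 = 60466176/11.
Numerically: E[X] ≈ 5.497e+06.

E[X] = 2357947691 · (6/11)^{10} = 60466176/11 ≈ 5.497e+06.


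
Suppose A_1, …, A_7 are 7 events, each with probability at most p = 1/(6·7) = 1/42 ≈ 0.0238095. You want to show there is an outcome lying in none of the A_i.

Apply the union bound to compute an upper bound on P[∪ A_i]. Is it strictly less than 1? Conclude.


Union bound: P[∪_{i=1}^{7} A_i] ≤ Σ_i P[A_i] ≤ 7·p = 7·(1/42) = 1/6.
Numerically: 1/6 ≈ 0.1666667.
Is 1/6 < 1? YES.
Since P[∪ A_i] ≤ 1/6 < 1, the complement has P[∩ A_i^c] ≥ 1 − 1/6 = 5/6 > 0, so some outcome avoids every A_i.

7·p = 1/6 ≈ 0.1666667; existence CERTIFIED by the union bound.


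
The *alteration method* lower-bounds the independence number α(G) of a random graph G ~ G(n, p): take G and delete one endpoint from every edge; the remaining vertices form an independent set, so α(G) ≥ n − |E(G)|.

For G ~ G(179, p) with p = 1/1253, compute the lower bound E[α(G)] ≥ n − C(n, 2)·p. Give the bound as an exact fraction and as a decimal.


E[|E(G)|] = C(179, 2)·p = 15931 · (1/1253) = 89/7.
E[α(G)] ≥ n − E[|E(G)|] = 179 − 89/7 = 1164/7.
Numerically: ≈ 166.286.
(This is only a lower bound; the true E[α(G)] may be larger.)

E[α(G)] ≥ 1164/7 ≈ 166.286.


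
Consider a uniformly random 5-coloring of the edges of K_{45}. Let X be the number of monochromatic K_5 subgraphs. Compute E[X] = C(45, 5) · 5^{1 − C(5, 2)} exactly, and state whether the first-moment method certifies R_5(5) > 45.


E[X] = C(45, 5) · 5^{1 − 10} = 1221759 · 5^{−9} = 1221759/1953125.
As a reduced fraction: E[X] = 1221759/1953125 ≈ 0.6255406.
Is E[X] < 1? YES.
Since E[X] < 1, there exists a 5-coloring of K_{45} with no monochromatic K_5; hence R_5(5) > 45.

E[X] = 1221759/1953125 ≈ 0.6255406; E[X] < 1, so R_5(5) > 45.


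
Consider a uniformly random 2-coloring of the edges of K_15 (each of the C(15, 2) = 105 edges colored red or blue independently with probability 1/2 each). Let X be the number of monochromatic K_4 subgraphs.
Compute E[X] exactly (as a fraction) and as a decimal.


Let X = Σ_S X_S over the C(15, 4) = 1365 subsets S of size 4, where X_S = 1 if the K_4 on S is monochromatic.
For a fixed S, the K_4 on S has C(4, 2) = 6 edges. P[all 6 edges red] = (1/2)^6, and likewise for blue, so P[monochromatic] = 2·(1/2)^6 = 2^{1 − 6} = 1/32.
Summing: E[X] = C(15, 4) · 2^{1 − 6} = 1365 · 1/32 = 1365/32.
Numerically: E[X] ≈ 42.656.

E[X] = C(15,4)·2^(1−C(4,2)) = 1365/32 ≈ 42.656.


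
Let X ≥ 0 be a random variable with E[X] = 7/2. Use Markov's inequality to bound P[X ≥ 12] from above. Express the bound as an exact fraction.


μ = E[X] = 7/2, a = 12.
Markov: P[X ≥ 12] ≤ μ/a = (7/2)/12 = 7/24.
Numerically: ≈ 0.29167.
(Since a = 12 > μ = 3.50000, the bound 7/24 is < 1 and informative.)

P[X ≥ 12] ≤ 7/24 ≈ 0.29167.


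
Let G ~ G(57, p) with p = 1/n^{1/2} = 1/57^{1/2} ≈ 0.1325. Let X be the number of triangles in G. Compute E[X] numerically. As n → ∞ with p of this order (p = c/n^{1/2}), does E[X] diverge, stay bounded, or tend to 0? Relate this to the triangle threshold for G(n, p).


Number of potential triangles: C(57, 3) = 29260.
Each occurs with probability p³ ≈ (0.1325)³ ≈ 2.323741e-03.
By linearity: E[X] = C(57, 3)·p³ ≈ 29260 · 2.323741e-03 ≈ 67.9927.
Since α = 1/2 < 1, p = c/n^{1/2} ≫ 1/n is above the triangle threshold p ~ 1/n. Asymptotically E[X] ~ (c³/6)·n^{3(1−α)} = (1³/6)·n^{1.5} → ∞; triangles are abundant w.h.p.

E[X] ≈ 67.9927; in regime p = Θ(1/n^{1/2}) E[X] diverges (above the triangle threshold p ~ 1/n).


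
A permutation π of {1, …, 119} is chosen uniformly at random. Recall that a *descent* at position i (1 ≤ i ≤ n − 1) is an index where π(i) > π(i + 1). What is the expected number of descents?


Write X = Σ X_I over i = 1, …, 118, with X_I the indicator of one descent.
There are 118 indicators.
For each fixed i, the pair (π(i), π(i+1)) is a uniformly random ordered pair of distinct values from {1, …, 119}; by symmetry P[π(i) > π(i+1)] = 1/2.
By linearity: E[X] = 118 · (1/2) = (119 − 1) · (1/2) = 59 ≈ 59.000.

E[X] = 59 = 59.000.


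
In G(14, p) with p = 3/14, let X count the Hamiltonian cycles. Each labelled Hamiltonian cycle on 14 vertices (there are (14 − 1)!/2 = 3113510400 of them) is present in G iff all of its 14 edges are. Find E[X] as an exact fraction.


K_14 has (14 − 1)!/2 = 3113510400 labelled Hamiltonian cycles.
For each such Hamiltonian cycle H, let X_H = 1 if all 14 edges of H are present in G. Then P[X_H = 1] = p^{14} = (3/14)^{14} = 4782969/11112006825558016.
By linearity: E[X] = Σ_H E[X_H] = 3113510400 · p^{14} = 3113510400 · 4782969/11112006825558016 = 4155084744525/3100448333024.
Numerically: E[X] ≈ 1.34016.

E[X] = 3113510400 · (3/14)^{14} = 4155084744525/3100448333024 ≈ 1.34016.


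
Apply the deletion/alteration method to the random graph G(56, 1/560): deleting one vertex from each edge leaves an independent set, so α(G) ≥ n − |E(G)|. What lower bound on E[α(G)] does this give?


E[|E(G)|] = C(56, 2)·p = 1540 · (1/560) = 11/4.
E[α(G)] ≥ n − E[|E(G)|] = 56 − 11/4 = 213/4.
Numerically: ≈ 53.250.
(This is only a lower bound; the true E[α(G)] may be larger.)

E[α(G)] ≥ 213/4 ≈ 53.250.


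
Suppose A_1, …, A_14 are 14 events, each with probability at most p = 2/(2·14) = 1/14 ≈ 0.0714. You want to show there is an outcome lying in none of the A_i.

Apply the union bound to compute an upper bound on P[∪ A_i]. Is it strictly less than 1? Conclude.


Union bound: P[∪_{i=1}^{14} A_i] ≤ Σ_i P[A_i] ≤ 14·p = 14·(1/14) = 1.
Numerically: 1 ≈ 1.0000.
Is 1 < 1? NO.
Since the bound 1 is ≥ 1, the union bound is uninformative here; it does NOT by itself certify existence.

14·p = 1 ≈ 1.0000; existence NOT certified by the union bound.


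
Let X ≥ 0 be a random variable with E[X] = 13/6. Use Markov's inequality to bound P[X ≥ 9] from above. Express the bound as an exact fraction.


μ = E[X] = 13/6, a = 9.
Markov: P[X ≥ 9] ≤ μ/a = (13/6)/9 = 13/54.
Numerically: ≈ 0.2407.
(Since a = 9 > μ = 2.1667, the bound 13/54 is < 1 and informative.)

P[X ≥ 9] ≤ 13/54 ≈ 0.2407.


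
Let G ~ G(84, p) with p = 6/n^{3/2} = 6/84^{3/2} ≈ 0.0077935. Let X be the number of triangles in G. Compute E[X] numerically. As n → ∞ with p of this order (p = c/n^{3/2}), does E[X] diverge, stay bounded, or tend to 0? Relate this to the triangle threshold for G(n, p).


Number of potential triangles: C(84, 3) = 95284.
Each occurs with probability p³ ≈ (0.0077935)³ ≈ 4.7336589e-07.
By linearity: E[X] = C(84, 3)·p³ ≈ 95284 · 4.7336589e-07 ≈ 0.04510.
Since α = 3/2 > 1, p = c/n^{3/2} = o(1/n) is below the triangle threshold p ~ 1/n. Asymptotically E[X] ~ (c³/6)·n^{3(1−α)} = (6³/6)·n^{-1.5} → 0, so by Markov's inequality G has no triangles w.h.p.

E[X] ≈ 0.04510; in regime p = Θ(1/n^{3/2}) E[X] tends to 0 (below the triangle threshold p ~ 1/n).


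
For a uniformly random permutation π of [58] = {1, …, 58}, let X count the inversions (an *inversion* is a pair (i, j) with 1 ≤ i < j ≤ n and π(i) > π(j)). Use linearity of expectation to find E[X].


Write X = Σ X_I over the C(58, 2) = 1653 pairs i < j, with X_I the indicator of one inversion.
There are 1653 indicators.
For each fixed pair i < j, the values π(i) and π(j) are two distinct elements of {1, …, 58} in uniformly random order; by symmetry P[π(i) > π(j)] = 1/2.
By linearity: E[X] = 1653 · (1/2) = C(58, 2) · (1/2) = 1653/2 = 1653/2 ≈ 826.50000.

E[X] = 1653/2 = 826.50000.


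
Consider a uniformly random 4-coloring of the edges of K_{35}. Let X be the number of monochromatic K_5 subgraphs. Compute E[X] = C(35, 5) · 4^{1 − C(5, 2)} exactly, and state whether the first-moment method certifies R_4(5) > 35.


E[X] = C(35, 5) · 4^{1 − 10} = 324632 · 4^{−9} = 324632/262144.
As a reduced fraction: E[X] = 40579/32768 ≈ 1.238.
Is E[X] < 1? NO.
Since E[X] ≥ 1, the first-moment bound is inconclusive at n = 35; it does NOT by itself certify R_4(5) > 35.

E[X] = 40579/32768 ≈ 1.238; E[X] ≥ 1; first-moment method inconclusive here.


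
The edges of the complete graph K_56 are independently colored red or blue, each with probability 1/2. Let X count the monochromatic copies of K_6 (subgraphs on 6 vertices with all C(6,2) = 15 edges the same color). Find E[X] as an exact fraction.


Let X = Σ_S X_S over the C(56, 6) = 32468436 subsets S of size 6, where X_S = 1 if the K_6 on S is monochromatic.
For a fixed S, the K_6 on S has C(6, 2) = 15 edges. P[all 15 edges red] = (1/2)^15, and likewise for blue, so P[monochromatic] = 2·(1/2)^15 = 2^{1 − 15} = 1/16384.
Summing: E[X] = C(56, 6) · 2^{1 − 15} = 32468436 · 1/16384 = 8117109/4096.
Numerically: E[X] ≈ 1981.716064.

E[X] = C(56,6)·2^(1−C(6,2)) = 8117109/4096 ≈ 1981.716064.


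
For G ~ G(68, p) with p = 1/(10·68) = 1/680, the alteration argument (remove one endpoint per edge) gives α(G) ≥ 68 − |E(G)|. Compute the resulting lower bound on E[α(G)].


E[|E(G)|] = C(68, 2)·p = 2278 · (1/680) = 67/20.
E[α(G)] ≥ n − E[|E(G)|] = 68 − 67/20 = 1293/20.
Numerically: ≈ 64.6500.
(This is only a lower bound; the true E[α(G)] may be larger.)

E[α(G)] ≥ 1293/20 ≈ 64.6500.


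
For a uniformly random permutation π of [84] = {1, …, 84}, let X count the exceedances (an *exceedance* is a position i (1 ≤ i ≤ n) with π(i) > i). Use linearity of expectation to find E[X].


Write X = Σ_{i=1}^{84} X_i, where X_i = 1_{π(i) > i}.
For each fixed i, π(i) is uniform over {1, …, 84} (marginal of a uniform permutation), so P[π(i) > i] = (n − i)/n. Summing: Σ_{i=1}^{84} (n − i)/n = (0 + 1 + … + 83)/84 = 84(84 − 1)/(2·84) = (84 − 1)/2.
Hence E[X] = Σ_{i=1}^{84} (84 − i)/84 = 83/2 ≈ 41.500.

E[X] = 83/2 = 41.500.
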